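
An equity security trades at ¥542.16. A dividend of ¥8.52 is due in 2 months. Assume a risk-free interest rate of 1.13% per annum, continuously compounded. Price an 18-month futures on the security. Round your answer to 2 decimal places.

¥542.78

PV(dividends) I = 8.52·e^(−0.0113·2/12)
I = 8.5040
F = (S − I)·e^(rT) = (542.16 − 8.5040) · e^(0.0113·18/12)
= 533.6560 · e^0.016950 = 533.6560 × 1.017094 = ¥542.78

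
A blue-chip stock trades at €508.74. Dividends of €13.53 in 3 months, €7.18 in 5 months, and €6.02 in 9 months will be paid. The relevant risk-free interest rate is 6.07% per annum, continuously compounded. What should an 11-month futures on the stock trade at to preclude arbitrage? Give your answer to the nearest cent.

€510.28

PV(dividends) I = 13.53·e^(−0.0607·3/12) + 7.18·e^(−0.0607·5/12) + 6.02·e^(−0.0607·9/12)
I = 13.3262 + 7.0007 + 5.7521 = 26.0790
F = (S − I)·e^(rT) = (508.74 − 26.0790) · e^(0.0607·11/12)
= 482.6610 · e^0.055642 = 482.6610 × 1.057219 = €510.28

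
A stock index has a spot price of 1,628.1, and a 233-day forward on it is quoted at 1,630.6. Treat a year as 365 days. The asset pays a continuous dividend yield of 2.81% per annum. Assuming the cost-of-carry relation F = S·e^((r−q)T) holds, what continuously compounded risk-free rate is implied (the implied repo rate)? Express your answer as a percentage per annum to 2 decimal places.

3.05%

From F = S·e^((r−q)T): (r − q) = ln(F/S)/T
ln(1630.6/1628.1) = ln(1.001536) = 0.001535
(r − q) = 0.001535 / (233/365) = 0.002405
r = ln(F/S)/T + q = 0.002405 + 0.0281 = 0.030505
r = 3.05%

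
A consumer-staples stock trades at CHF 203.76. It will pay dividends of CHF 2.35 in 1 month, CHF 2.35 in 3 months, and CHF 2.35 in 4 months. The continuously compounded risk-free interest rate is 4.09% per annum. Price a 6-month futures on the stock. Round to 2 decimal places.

CHF 200.84

PV(dividends) I = 2.35·e^(−0.0409·1/12) + 2.35·e^(−0.0409·3/12) + 2.35·e^(−0.0409·4/12)
I = 2.3420 + 2.3261 + 2.3182 = 6.9863
F = (S − I)·e^(rT) = (203.76 − 6.9863) · e^(0.0409·6/12)
= 196.7737 · e^0.020450 = 196.7737 × 1.020661 = CHF 200.84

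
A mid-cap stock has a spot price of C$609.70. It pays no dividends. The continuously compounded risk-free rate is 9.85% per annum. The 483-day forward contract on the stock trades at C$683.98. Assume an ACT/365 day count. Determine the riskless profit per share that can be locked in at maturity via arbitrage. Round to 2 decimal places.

C$10.60 per share

Fair forward: F* = S·e^(carry·T), with carry = r = 0.0985
F* = 609.70 · e^(0.0985 × 483/365) = 609.70 · e^0.130344 = 609.70 × 1.139220 = C$694.5824
Market C$683.98 < fair C$694.5824: forward underpriced → reverse cash-and-carry (short spot, go long the forward).
At maturity, profit = |F_mkt − F*| = |683.98 − 694.5824| = C$10.60 per share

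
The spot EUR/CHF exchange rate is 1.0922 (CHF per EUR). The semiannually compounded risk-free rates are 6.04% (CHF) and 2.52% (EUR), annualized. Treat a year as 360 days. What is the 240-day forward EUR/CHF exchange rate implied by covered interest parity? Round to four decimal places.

1.1176

By covered interest parity, F = S · (1+r_CHF/2)^(2T) / (1+r_EUR/2)^(2T)
= 1.0922 × 1.040468 / 1.016835 = 1.0922 × 1.023242
F = 1.1176 CHF per EUR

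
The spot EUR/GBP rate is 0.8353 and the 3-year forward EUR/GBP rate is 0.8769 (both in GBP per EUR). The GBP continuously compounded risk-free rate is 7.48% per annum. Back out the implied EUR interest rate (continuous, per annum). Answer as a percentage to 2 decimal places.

F = S·e^((r_GBP − r_EUR)T) ⇒ r_EUR = r_GBP − ln(F/S)/T
ln(0.8769/0.8353) = 0.048602; /(3) = 0.016201
r_EUR = 0.0748 − 0.016201 = 0.058599
r_EUR = 5.86%

5.86%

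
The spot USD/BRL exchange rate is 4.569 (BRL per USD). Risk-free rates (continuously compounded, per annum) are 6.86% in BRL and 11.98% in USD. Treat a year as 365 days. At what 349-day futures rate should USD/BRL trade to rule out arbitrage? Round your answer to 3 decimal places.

4.351

F = S·e^((r_BRL − r_USD)T) = 4.569 · e^((0.0686 − 0.1198) × 349/365)
= 4.569 · e^-0.048956 = 4.569 × 0.952223
F = 4.351 BRL per USD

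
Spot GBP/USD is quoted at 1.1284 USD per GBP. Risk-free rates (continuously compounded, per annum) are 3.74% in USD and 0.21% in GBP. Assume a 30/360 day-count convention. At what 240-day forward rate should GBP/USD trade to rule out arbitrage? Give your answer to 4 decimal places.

1.1553

F = S·e^((r_USD − r_GBP)T) = 1.1284 · e^((0.0374 − 0.0021) × 240/360)
= 1.1284 · e^0.023533 = 1.1284 × 1.023812
F = 1.1553 USD per GBP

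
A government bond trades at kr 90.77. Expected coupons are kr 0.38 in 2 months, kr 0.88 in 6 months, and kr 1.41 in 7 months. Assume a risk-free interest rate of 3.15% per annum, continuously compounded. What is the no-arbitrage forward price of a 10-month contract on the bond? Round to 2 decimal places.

kr 90.49

PV(coupons) I = 0.38·e^(−0.0315·2/12) + 0.88·e^(−0.0315·6/12) + 1.41·e^(−0.0315·7/12)
I = 0.3780 + 0.8662 + 1.3843 = 2.6285
F = (S − I)·e^(rT) = (90.77 − 2.6285) · e^(0.0315·10/12)
= 88.1415 · e^0.026250 = 88.1415 × 1.026598 = kr 90.49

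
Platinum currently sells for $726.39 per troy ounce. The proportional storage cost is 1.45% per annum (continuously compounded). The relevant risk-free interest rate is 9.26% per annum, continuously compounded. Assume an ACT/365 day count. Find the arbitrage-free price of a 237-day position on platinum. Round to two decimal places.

Net carry = r + u − y = 0.0926 + 0.0145 − 0.0000 = 0.1071
F = S·e^((r+u−y)T) = 726.39 · e^(0.1071 × 237/365) = 726.39 · e^0.069542
= 726.39 × 1.072017 = $778.70 per troy ounce

$778.70 per troy ounce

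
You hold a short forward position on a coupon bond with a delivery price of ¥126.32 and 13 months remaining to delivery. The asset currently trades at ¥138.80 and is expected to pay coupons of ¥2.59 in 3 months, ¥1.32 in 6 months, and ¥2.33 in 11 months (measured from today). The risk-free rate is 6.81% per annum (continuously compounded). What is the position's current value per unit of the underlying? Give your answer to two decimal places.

PV(remaining coupons) I = 2.59·e^(−0.0681·3/12) + 1.32·e^(−0.0681·6/12) + 2.33·e^(−0.0681·11/12) = 6.0111
Current forward F = (S − I)·e^(rT) = (138.80 − 6.0111)·e^(0.0681·13/12) = 132.7889 × 1.076565 = 142.9559
Value (long) = (F − K)·e^(−rT) = (142.9559 − 126.32) × 0.928881 = 15.4528
Short position value = −(long value) = -¥15.45

-¥15.45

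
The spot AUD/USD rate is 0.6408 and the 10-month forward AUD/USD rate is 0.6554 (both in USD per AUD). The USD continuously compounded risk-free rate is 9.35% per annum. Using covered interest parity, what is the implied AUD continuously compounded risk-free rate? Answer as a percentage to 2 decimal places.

6.65%

F = S·e^((r_USD − r_AUD)T) ⇒ r_AUD = r_USD − ln(F/S)/T
ln(0.6554/0.6408) = 0.022528; /(10/12) = 0.027034
r_AUD = 0.0935 − 0.027034 = 0.066466
r_AUD = 6.65%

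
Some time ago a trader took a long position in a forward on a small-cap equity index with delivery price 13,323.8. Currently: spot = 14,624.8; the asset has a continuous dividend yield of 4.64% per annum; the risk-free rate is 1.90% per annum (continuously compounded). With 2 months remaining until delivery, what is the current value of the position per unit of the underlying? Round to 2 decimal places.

Current fair forward for the remaining 2 months: F = S·e^((r − q)·T), (r − q) = 0.0190 − 0.0464 = -0.0274
F = 14624.8 · e^(-0.0274 × 2/12) = 14624.8 × 0.99544374 = 14558.1656
Value of long forward = (F − K)·e^(−rT) = (14558.1656 − 13323.8) · e^(−0.0190·2/12)
= 1234.3656 × 0.99683834 = 1230.46

1230.46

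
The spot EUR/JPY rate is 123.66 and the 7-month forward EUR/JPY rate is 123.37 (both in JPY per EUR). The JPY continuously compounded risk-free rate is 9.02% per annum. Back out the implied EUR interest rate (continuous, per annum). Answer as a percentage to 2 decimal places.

F = S·e^((r_JPY − r_EUR)T) ⇒ r_EUR = r_JPY − ln(F/S)/T
ln(123.37/123.66) = -0.002348; /(7/12) = -0.004025
r_EUR = 0.0902 + 0.004025 = 0.094225
r_EUR = 9.42%

9.42%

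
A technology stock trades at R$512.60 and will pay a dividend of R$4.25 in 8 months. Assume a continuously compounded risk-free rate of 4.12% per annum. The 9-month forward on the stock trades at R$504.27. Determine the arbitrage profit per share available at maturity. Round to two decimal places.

PV(dividends) I = 4.25·e^(−0.0412·8/12) = 4.1349
Fair forward F* = (S − I)·e^(rT) = (512.60 − 4.1349)·e^0.030900 = 508.4651 × 1.031382 = 524.4218
Market R$504.27 < fair 524.4218: forward underpriced → reverse cash-and-carry (short the stock, invest proceeds at r, pay the dividends, go long the forward).
Profit at T = |F_mkt − F*| = |504.27 − 524.4218| = R$20.15 per share

R$20.15 per share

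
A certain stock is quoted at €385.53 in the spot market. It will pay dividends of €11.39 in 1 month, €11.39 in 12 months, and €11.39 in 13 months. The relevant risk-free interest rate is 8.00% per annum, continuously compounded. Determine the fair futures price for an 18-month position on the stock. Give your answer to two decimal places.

PV(dividends) I = 11.39·e^(−0.0800·1/12) + 11.39·e^(−0.0800·12/12) + 11.39·e^(−0.0800·13/12)
I = 11.3143 + 10.5143 + 10.4444 = 32.2730
F = (S − I)·e^(rT) = (385.53 − 32.2730) · e^(0.0800·18/12)
= 353.2570 · e^0.120000 = 353.2570 × 1.127497 = €398.30

€398.30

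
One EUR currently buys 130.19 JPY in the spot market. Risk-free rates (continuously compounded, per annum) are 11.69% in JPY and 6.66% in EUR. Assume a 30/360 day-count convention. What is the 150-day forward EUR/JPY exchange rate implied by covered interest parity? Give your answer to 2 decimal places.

132.95

F = S·e^((r_JPY − r_EUR)T) = 130.19 · e^((0.1169 − 0.0666) × 150/360)
= 130.19 · e^0.020958 = 130.19 × 1.021179
F = 132.95 JPY per EUR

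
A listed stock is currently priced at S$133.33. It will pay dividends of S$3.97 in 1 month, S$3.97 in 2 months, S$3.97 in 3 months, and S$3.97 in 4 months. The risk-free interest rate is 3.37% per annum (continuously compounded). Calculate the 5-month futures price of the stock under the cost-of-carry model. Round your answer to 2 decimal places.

S$119.22

PV(dividends) I = 3.97·e^(−0.0337·1/12) + 3.97·e^(−0.0337·2/12) + 3.97·e^(−0.0337·3/12) + 3.97·e^(−0.0337·4/12)
I = 3.9589 + 3.9478 + 3.9367 + 3.9257 = 15.7691
F = (S − I)·e^(rT) = (133.33 − 15.7691) · e^(0.0337·5/12)
= 117.5609 · e^0.014042 = 117.5609 × 1.014141 = S$119.22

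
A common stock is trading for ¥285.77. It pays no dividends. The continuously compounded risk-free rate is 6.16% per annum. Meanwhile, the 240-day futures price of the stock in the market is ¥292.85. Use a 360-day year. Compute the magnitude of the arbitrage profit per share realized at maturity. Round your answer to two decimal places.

Fair futures: F* = S·e^(carry·T), with carry = r = 0.0616
F* = 285.77 · e^(0.0616 × 240/360) = 285.77 · e^0.041067 = 285.77 × 1.041922 = ¥297.7500
Market ¥292.85 < fair ¥297.7500: forward underpriced → reverse cash-and-carry (short spot, go long the forward).
At maturity, profit = |F_mkt − F*| = |292.85 − 297.7500| = ¥4.90 per share

¥4.90 per share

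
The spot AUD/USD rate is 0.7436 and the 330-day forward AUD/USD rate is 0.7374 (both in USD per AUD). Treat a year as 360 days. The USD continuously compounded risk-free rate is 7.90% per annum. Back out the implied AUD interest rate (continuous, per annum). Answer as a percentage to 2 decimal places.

F = S·e^((r_USD − r_AUD)T) ⇒ r_AUD = r_USD − ln(F/S)/T
ln(0.7374/0.7436) = -0.008373; /(330/360) = -0.009134
r_AUD = 0.0790 + 0.009134 = 0.088134
r_AUD = 8.81%

8.81%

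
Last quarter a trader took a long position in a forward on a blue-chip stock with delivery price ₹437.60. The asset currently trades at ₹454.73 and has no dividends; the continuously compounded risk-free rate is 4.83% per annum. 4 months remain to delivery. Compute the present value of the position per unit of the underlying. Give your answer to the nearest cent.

Current fair forward for the remaining 4 months: F = S·e^(r·T), r = 0.0483
F = 454.73 · e^(0.0483 × 4/12) = 454.73 × 1.016230 = 462.1103
Value of long forward = (F − K)·e^(−rT) = (462.1103 − 437.60) · e^(−0.0483·4/12)
= 24.5103 × 0.984029 = 24.12

₹24.12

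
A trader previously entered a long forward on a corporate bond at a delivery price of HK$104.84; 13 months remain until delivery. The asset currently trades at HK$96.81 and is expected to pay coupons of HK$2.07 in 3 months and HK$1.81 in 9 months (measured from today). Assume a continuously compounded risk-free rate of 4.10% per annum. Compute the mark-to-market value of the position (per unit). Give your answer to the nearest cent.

PV(remaining coupons) I = 2.07·e^(−0.0410·3/12) + 1.81·e^(−0.0410·9/12) = 3.8041
Current forward F = (S − I)·e^(rT) = (96.81 − 3.8041)·e^(0.0410·13/12) = 93.0059 × 1.045418 = 97.2300
Value (long) = (F − K)·e^(−rT) = (97.2300 − 104.84) × 0.956555 = -7.2794
Value = -HK$7.28

-HK$7.28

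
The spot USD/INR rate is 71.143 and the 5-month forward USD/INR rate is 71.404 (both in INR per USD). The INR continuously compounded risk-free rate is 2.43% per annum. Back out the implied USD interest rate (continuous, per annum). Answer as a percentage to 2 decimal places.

1.55%

F = S·e^((r_INR − r_USD)T) ⇒ r_USD = r_INR − ln(F/S)/T
ln(71.404/71.143) = 0.003662; /(5/12) = 0.008789
r_USD = 0.0243 − 0.008789 = 0.015511
r_USD = 1.55%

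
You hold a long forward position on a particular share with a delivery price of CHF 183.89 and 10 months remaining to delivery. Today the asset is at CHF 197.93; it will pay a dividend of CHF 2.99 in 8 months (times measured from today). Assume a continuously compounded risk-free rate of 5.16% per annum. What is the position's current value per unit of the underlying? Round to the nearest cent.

CHF 18.89

PV(remaining dividends) I = 2.99·e^(−0.0516·8/12) = 2.8889
Current forward F = (S − I)·e^(rT) = (197.93 − 2.8889)·e^(0.0516·10/12) = 195.0411 × 1.043938 = 203.6108
Value (long) = (F − K)·e^(−rT) = (203.6108 − 183.89) × 0.957911 = 18.8908
Value = CHF 18.89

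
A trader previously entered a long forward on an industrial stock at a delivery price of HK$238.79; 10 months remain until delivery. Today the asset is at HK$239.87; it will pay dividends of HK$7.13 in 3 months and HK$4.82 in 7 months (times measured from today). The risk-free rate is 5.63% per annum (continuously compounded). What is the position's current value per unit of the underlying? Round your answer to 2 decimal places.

PV(remaining dividends) I = 7.13·e^(−0.0563·3/12) + 4.82·e^(−0.0563·7/12) = 11.6946
Current forward F = (S − I)·e^(rT) = (239.87 − 11.6946)·e^(0.0563·10/12) = 228.1754 × 1.048035 = 239.1358
Value (long) = (F − K)·e^(−rT) = (239.1358 − 238.79) × 0.954167 = 0.3300
Value = HK$0.33

HK$0.33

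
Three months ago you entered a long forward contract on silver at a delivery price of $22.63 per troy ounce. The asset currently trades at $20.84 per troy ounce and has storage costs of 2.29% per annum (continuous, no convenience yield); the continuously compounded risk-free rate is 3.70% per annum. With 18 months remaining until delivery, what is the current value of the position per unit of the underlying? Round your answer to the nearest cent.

$0.16 per troy ounce

Current fair forward for the remaining 18 months: F = S·e^((r + u)·T), (r + u) = 0.0370 + 0.0229 = 0.0599
F = 20.84 · e^(0.0599 × 18/12) = 20.84 × 1.094010 = 22.7992
Value of long forward = (F − K)·e^(−rT) = (22.7992 − 22.63) · e^(−0.0370·18/12)
= 0.1692 × 0.946012 = 0.16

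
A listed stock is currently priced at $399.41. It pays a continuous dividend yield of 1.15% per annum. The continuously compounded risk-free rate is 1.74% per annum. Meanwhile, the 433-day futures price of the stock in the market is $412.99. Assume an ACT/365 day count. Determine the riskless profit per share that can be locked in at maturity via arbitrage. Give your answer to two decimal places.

$10.77 per share

Fair futures: F* = S·e^(carry·T), with carry = (r − q) = 0.0174 − 0.0115 = 0.0059
F* = 399.41 · e^(0.0059 × 433/365) = 399.41 · e^0.006999 = 399.41 × 1.007024 = $402.2155
Market $412.99 > fair $402.2155: forward overpriced → cash-and-carry (buy spot, short the forward).
At maturity, profit = |F_mkt − F*| = |412.99 − 402.2155| = $10.77 per share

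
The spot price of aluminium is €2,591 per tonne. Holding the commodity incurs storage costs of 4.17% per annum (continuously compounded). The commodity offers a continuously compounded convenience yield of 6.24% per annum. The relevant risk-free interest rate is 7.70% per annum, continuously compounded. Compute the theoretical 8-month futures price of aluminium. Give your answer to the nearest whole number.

€2,690 per tonne

Net carry = r + u − y = 0.0770 + 0.0417 − 0.0624 = 0.0563
F = S·e^((r+u−y)T) = 2591 · e^(0.0563 × 8/12) = 2591 · e^0.037533
= 2591 × 1.038246 = €2,690 per tonne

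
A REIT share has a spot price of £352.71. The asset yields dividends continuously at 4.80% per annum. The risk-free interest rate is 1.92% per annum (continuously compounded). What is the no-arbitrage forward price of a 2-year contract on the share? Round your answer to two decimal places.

£332.97

F = S·e^((r − q)T) = 352.71 · e^((0.0192 − 0.0480) × 2)
= 352.71 · e^-0.057600 = 352.71 × 0.944027
F = £332.97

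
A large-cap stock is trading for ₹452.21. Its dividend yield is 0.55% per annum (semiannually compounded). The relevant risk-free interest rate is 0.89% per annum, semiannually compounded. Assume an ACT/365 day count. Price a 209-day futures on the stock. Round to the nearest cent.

₹453.09

F = S · (1+r/2)^(2T) / (1+q/2)^(2T)
= 452.21 × 1.005098 / 1.003150 = 452.21 × 1.001942
F = ₹453.09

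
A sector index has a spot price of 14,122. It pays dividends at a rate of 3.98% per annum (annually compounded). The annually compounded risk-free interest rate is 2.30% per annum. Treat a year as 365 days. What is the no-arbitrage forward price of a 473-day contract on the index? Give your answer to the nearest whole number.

F = S · (1+r)^T / (1+q)^T
= 14122 × 1.029906 / 1.051877 = 14122 × 0.979113
F = 13,827

13,827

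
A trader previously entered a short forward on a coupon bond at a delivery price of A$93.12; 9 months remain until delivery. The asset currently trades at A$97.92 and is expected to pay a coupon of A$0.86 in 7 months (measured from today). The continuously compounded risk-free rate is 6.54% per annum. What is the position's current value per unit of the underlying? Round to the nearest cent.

PV(remaining coupons) I = 0.86·e^(−0.0654·7/12) = 0.8278
Current forward F = (S − I)·e^(rT) = (97.92 − 0.8278)·e^(0.0654·9/12) = 97.0922 × 1.050273 = 101.9733
Value (long) = (F − K)·e^(−rT) = (101.9733 − 93.12) × 0.952134 = 8.4295
Short position value = −(long value) = -A$8.43

-A$8.43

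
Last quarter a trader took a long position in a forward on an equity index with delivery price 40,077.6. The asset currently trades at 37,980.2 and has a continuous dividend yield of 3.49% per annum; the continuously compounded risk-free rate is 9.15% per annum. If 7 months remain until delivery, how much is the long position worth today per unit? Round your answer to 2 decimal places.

-779.74

Current fair forward for the remaining 7 months: F = S·e^((r − q)·T), (r − q) = 0.0915 − 0.0349 = 0.0566
F = 37980.2 · e^(0.0566 × 7/12) = 37980.2 × 1.03356777 = 39255.1106
Value of long forward = (F − K)·e^(−rT) = (39255.1106 − 40077.6) · e^(−0.0915·7/12)
= -822.4894 × 0.94802444 = -779.74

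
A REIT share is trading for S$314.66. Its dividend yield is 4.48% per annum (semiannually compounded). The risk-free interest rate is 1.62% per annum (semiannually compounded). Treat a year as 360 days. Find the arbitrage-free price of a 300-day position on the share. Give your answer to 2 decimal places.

S$307.36

F = S · (1+r/2)^(2T) / (1+q/2)^(2T)
= 314.66 × 1.013536 / 1.037611 = 314.66 × 0.976798
F = S$307.36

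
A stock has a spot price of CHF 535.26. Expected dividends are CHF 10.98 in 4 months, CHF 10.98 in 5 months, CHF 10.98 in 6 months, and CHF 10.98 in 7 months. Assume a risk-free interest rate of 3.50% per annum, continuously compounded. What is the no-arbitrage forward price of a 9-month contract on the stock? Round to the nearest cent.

PV(dividends) I = 10.98·e^(−0.0350·4/12) + 10.98·e^(−0.0350·5/12) + 10.98·e^(−0.0350·6/12) + 10.98·e^(−0.0350·7/12)
I = 10.8526 + 10.8210 + 10.7895 + 10.7581 = 43.2212
F = (S − I)·e^(rT) = (535.26 − 43.2212) · e^(0.0350·9/12)
= 492.0388 · e^0.026250 = 492.0388 × 1.026598 = CHF 505.13

CHF 505.13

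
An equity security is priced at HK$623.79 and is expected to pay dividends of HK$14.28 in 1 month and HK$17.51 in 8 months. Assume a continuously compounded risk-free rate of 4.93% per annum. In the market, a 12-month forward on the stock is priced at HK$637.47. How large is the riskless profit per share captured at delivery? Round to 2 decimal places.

PV(dividends) I = 14.28·e^(−0.0493·1/12) + 17.51·e^(−0.0493·8/12) = 31.1653
Fair forward F* = (S − I)·e^(rT) = (623.79 − 31.1653)·e^0.049300 = 592.6247 × 1.050535 = 622.5730
Market HK$637.47 > fair 622.5730: forward overpriced → cash-and-carry (borrow at r, buy the stock and collect the dividends, short the forward).
Profit at T = |F_mkt − F*| = |637.47 − 622.5730| = HK$14.90 per share

HK$14.90 per share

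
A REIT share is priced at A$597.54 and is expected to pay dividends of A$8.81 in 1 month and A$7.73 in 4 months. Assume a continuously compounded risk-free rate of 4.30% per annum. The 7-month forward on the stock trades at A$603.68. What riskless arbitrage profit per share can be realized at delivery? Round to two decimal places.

PV(dividends) I = 8.81·e^(−0.0430·1/12) + 7.73·e^(−0.0430·4/12) = 16.3985
Fair forward F* = (S − I)·e^(rT) = (597.54 − 16.3985)·e^0.025083 = 581.1415 × 1.025400 = 595.9025
Market A$603.68 > fair 595.9025: forward overpriced → cash-and-carry (borrow at r, buy the stock and collect the dividends, short the forward).
Profit at T = |F_mkt − F*| = |603.68 − 595.9025| = A$7.78 per share

A$7.78 per share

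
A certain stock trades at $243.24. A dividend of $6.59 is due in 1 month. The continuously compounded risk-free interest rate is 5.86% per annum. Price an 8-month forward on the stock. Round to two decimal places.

$246.11

PV(dividends) I = 6.59·e^(−0.0586·1/12)
I = 6.5579
F = (S − I)·e^(rT) = (243.24 − 6.5579) · e^(0.0586·8/12)
= 236.6821 · e^0.039067 = 236.6821 × 1.039840 = $246.11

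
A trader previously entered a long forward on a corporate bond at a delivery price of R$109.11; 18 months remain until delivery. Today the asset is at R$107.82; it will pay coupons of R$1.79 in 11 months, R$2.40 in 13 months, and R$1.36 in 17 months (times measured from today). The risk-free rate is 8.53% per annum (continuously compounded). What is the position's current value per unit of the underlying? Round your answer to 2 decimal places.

PV(remaining coupons) I = 1.79·e^(−0.0853·11/12) + 2.40·e^(−0.0853·13/12) + 1.36·e^(−0.0853·17/12) = 5.0487
Current forward F = (S − I)·e^(rT) = (107.82 − 5.0487)·e^(0.0853·18/12) = 102.7713 × 1.136496 = 116.7992
Value (long) = (F − K)·e^(−rT) = (116.7992 − 109.11) × 0.879897 = 6.7657
Value = R$6.77

R$6.77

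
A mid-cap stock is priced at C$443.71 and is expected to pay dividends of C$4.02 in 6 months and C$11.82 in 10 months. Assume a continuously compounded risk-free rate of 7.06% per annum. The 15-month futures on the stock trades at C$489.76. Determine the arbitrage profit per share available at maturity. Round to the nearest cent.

C$21.52 per share

PV(dividends) I = 4.02·e^(−0.0706·6/12) + 11.82·e^(−0.0706·10/12) = 15.0252
Fair futures F* = (S − I)·e^(rT) = (443.71 − 15.0252)·e^0.088250 = 428.6848 × 1.092261 = 468.2357
Market C$489.76 > fair 468.2357: forward overpriced → cash-and-carry (borrow at r, buy the stock and collect the dividends, short the forward).
Profit at T = |F_mkt − F*| = |489.76 − 468.2357| = C$21.52 per share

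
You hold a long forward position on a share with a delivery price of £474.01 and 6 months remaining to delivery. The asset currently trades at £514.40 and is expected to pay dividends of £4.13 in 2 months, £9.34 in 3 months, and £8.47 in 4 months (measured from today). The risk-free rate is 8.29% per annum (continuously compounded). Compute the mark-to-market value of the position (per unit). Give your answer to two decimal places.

£38.18

PV(remaining dividends) I = 4.13·e^(−0.0829·2/12) + 9.34·e^(−0.0829·3/12) + 8.47·e^(−0.0829·4/12) = 21.4609
Current forward F = (S − I)·e^(rT) = (514.40 − 21.4609)·e^(0.0829·6/12) = 492.9391 × 1.042321 = 513.8008
Value (long) = (F − K)·e^(−rT) = (513.8008 − 474.01) × 0.959397 = 38.1752
Value = £38.18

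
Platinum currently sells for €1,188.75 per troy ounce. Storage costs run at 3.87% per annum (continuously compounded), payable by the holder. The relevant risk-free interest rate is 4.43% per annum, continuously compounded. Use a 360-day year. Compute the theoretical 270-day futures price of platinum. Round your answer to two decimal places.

Net carry = r + u − y = 0.0443 + 0.0387 − 0.0000 = 0.0830
F = S·e^((r+u−y)T) = 1188.75 · e^(0.0830 × 270/360) = 1188.75 · e^0.06225000
= 1188.75 × 1.06422837 = €1,265.10 per troy ounce

€1,265.10 per troy ounce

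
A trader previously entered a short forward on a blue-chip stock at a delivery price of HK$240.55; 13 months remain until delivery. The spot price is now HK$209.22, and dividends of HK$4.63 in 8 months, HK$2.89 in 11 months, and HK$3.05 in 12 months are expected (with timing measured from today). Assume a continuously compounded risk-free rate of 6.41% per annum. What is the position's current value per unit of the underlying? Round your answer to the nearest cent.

PV(remaining dividends) I = 4.63·e^(−0.0641·8/12) + 2.89·e^(−0.0641·11/12) + 3.05·e^(−0.0641·12/12) = 10.0220
Current forward F = (S − I)·e^(rT) = (209.22 − 10.0220)·e^(0.0641·13/12) = 199.1980 × 1.071910 = 213.5223
Value (long) = (F − K)·e^(−rT) = (213.5223 − 240.55) × 0.932915 = -25.2145
Short position value = −(long value) = HK$25.21

HK$25.21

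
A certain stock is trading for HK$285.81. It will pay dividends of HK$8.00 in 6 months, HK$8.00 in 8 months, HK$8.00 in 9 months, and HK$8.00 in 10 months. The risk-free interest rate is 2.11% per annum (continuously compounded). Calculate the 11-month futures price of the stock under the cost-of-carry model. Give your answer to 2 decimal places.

HK$259.24

PV(dividends) I = 8.00·e^(−0.0211·6/12) + 8.00·e^(−0.0211·8/12) + 8.00·e^(−0.0211·9/12) + 8.00·e^(−0.0211·10/12)
I = 7.9160 + 7.8883 + 7.8744 + 7.8606 = 31.5393
F = (S − I)·e^(rT) = (285.81 − 31.5393) · e^(0.0211·11/12)
= 254.2707 · e^0.019342 = 254.2707 × 1.019530 = HK$259.24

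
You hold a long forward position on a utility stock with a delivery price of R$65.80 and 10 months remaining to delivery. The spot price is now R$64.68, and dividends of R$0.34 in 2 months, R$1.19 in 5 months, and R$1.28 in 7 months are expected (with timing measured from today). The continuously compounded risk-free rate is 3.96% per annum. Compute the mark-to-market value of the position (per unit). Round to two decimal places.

PV(remaining dividends) I = 0.34·e^(−0.0396·2/12) + 1.19·e^(−0.0396·5/12) + 1.28·e^(−0.0396·7/12) = 2.7591
Current forward F = (S − I)·e^(rT) = (64.68 − 2.7591)·e^(0.0396·10/12) = 61.9209 × 1.033551 = 63.9984
Value (long) = (F − K)·e^(−rT) = (63.9984 − 65.80) × 0.967539 = -1.7431
Value = -R$1.74

-R$1.74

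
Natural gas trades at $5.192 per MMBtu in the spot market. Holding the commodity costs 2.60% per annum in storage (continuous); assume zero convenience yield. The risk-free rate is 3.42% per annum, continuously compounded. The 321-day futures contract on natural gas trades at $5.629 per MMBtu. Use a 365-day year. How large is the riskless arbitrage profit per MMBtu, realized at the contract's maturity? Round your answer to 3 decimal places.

Fair futures: F* = S·e^(carry·T), with carry = (r + u) = 0.0342 + 0.0260 = 0.0602
F* = 5.192 · e^(0.0602 × 321/365) = 5.192 · e^0.052943 = 5.192 × 1.054370 = $5.4743
Market $5.629 > fair $5.4743: forward overpriced → cash-and-carry (buy spot, short the forward).
At maturity, profit = |F_mkt − F*| = |5.629 − 5.4743| = $0.155 per MMBtu

$0.155 per MMBtu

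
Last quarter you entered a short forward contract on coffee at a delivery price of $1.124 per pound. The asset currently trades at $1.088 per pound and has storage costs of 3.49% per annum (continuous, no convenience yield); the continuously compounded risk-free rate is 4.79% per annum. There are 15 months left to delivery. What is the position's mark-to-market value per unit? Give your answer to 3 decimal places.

-$0.078 per pound

Current fair forward for the remaining 15 months: F = S·e^((r + u)·T), (r + u) = 0.0479 + 0.0349 = 0.0828
F = 1.088 · e^(0.0828 × 15/12) = 1.088 × 1.109046 = 1.2066
Value of long forward = (F − K)·e^(−rT) = (1.2066 − 1.124) · e^(−0.0479·15/12)
= 0.0826 × 0.941882 = 0.078
Short position value = −(long value) = -$0.078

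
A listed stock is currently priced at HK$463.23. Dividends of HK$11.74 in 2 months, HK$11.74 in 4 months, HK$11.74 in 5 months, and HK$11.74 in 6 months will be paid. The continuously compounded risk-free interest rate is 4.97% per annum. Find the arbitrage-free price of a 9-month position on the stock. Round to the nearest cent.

PV(dividends) I = 11.74·e^(−0.0497·2/12) + 11.74·e^(−0.0497·4/12) + 11.74·e^(−0.0497·5/12) + 11.74·e^(−0.0497·6/12)
I = 11.6432 + 11.5471 + 11.4994 + 11.4519 = 46.1416
F = (S − I)·e^(rT) = (463.23 − 46.1416) · e^(0.0497·9/12)
= 417.0884 · e^0.037275 = 417.0884 × 1.037978 = HK$432.93

HK$432.93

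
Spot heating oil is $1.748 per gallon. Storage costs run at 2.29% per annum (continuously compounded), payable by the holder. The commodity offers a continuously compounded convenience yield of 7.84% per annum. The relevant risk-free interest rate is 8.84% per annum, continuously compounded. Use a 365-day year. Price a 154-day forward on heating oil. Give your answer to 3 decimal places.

Net carry = r + u − y = 0.0884 + 0.0229 − 0.0784 = 0.0329
F = S·e^((r+u−y)T) = 1.748 · e^(0.0329 × 154/365) = 1.748 · e^0.013881
= 1.748 × 1.013978 = $1.772 per gallon

$1.772 per gallon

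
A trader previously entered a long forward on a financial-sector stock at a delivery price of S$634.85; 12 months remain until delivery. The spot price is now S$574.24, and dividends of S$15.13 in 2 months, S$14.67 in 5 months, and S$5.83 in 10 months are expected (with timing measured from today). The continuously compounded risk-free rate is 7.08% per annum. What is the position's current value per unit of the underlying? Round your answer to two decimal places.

-S$51.91

PV(remaining dividends) I = 15.13·e^(−0.0708·2/12) + 14.67·e^(−0.0708·5/12) + 5.83·e^(−0.0708·10/12) = 34.6921
Current forward F = (S − I)·e^(rT) = (574.24 − 34.6921)·e^(0.0708·12/12) = 539.5479 × 1.073367 = 579.1329
Value (long) = (F − K)·e^(−rT) = (579.1329 − 634.85) × 0.931648 = -51.9087
Value = -S$51.91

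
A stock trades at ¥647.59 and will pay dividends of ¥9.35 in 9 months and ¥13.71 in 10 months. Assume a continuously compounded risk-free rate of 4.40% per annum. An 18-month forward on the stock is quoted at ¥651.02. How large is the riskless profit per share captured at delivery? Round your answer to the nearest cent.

¥16.97 per share

PV(dividends) I = 9.35·e^(−0.0440·9/12) + 13.71·e^(−0.0440·10/12) = 22.2629
Fair forward F* = (S − I)·e^(rT) = (647.59 − 22.2629)·e^0.066000 = 625.3271 × 1.068227 = 667.9913
Market ¥651.02 < fair 667.9913: forward underpriced → reverse cash-and-carry (short the stock, invest proceeds at r, pay the dividends, go long the forward).
Profit at T = |F_mkt − F*| = |651.02 − 667.9913| = ¥16.97 per share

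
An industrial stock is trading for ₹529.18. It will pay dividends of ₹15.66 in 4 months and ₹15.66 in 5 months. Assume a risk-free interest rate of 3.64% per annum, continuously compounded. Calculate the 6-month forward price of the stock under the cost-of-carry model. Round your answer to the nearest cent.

PV(dividends) I = 15.66·e^(−0.0364·4/12) + 15.66·e^(−0.0364·5/12)
I = 15.4711 + 15.4243 = 30.8954
F = (S − I)·e^(rT) = (529.18 − 30.8954) · e^(0.0364·6/12)
= 498.2846 · e^0.018200 = 498.2846 × 1.018367 = ₹507.44

₹507.44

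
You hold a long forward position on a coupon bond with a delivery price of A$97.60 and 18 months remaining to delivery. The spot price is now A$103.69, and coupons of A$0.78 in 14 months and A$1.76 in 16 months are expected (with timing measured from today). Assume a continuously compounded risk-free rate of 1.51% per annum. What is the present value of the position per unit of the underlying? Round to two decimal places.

A$5.78

PV(remaining coupons) I = 0.78·e^(−0.0151·14/12) + 1.76·e^(−0.0151·16/12) = 2.4913
Current forward F = (S − I)·e^(rT) = (103.69 − 2.4913)·e^(0.0151·18/12) = 101.1987 × 1.022908 = 103.5170
Value (long) = (F − K)·e^(−rT) = (103.5170 − 97.60) × 0.977605 = 5.7845
Value = A$5.78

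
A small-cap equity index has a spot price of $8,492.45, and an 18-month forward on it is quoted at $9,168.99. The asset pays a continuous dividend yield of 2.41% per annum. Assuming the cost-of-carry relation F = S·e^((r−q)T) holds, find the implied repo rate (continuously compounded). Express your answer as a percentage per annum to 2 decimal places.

From F = S·e^((r−q)T): (r − q) = ln(F/S)/T
ln(9168.99/8492.45) = ln(1.079664) = 0.076650
(r − q) = 0.076650 / (18/12) = 0.051100
r = ln(F/S)/T + q = 0.051100 + 0.0241 = 0.075200
r = 7.52%

7.52%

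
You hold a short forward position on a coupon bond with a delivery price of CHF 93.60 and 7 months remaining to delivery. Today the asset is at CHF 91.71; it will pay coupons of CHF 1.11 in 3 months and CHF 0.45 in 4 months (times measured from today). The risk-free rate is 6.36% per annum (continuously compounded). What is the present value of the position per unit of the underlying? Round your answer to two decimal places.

CHF 0.01

PV(remaining coupons) I = 1.11·e^(−0.0636·3/12) + 0.45·e^(−0.0636·4/12) = 1.5331
Current forward F = (S − I)·e^(rT) = (91.71 − 1.5331)·e^(0.0636·7/12) = 90.1769 × 1.037797 = 93.5853
Value (long) = (F − K)·e^(−rT) = (93.5853 − 93.60) × 0.963580 = -0.0142
Short position value = −(long value) = CHF 0.01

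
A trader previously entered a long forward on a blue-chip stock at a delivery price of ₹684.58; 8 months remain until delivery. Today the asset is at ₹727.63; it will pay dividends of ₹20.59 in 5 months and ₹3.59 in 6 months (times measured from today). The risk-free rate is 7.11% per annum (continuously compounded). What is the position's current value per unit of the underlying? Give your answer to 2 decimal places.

₹51.29

PV(remaining dividends) I = 20.59·e^(−0.0711·5/12) + 3.59·e^(−0.0711·6/12) = 23.4536
Current forward F = (S − I)·e^(rT) = (727.63 − 23.4536)·e^(0.0711·8/12) = 704.1764 × 1.048541 = 738.3578
Value (long) = (F − K)·e^(−rT) = (738.3578 − 684.58) × 0.953706 = 51.2882
Value = ₹51.29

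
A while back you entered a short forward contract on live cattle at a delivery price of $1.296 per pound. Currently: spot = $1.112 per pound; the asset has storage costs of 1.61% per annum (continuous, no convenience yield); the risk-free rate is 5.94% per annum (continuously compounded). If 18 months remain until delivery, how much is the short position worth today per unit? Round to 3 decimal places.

$0.046 per pound

Current fair forward for the remaining 18 months: F = S·e^((r + u)·T), (r + u) = 0.0594 + 0.0161 = 0.0755
F = 1.112 · e^(0.0755 × 18/12) = 1.112 × 1.119912 = 1.2453
Value of long forward = (F − K)·e^(−rT) = (1.2453 − 1.296) · e^(−0.0594·18/12)
= -0.0507 × 0.914754 = -0.046
Short position value = −(long value) = $0.046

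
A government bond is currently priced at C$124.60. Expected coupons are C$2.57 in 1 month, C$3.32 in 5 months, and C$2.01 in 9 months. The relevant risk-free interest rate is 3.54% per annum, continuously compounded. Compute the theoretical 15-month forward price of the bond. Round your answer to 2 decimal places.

C$122.09

PV(coupons) I = 2.57·e^(−0.0354·1/12) + 3.32·e^(−0.0354·5/12) + 2.01·e^(−0.0354·9/12)
I = 2.5624 + 3.2714 + 1.9573 = 7.7911
F = (S − I)·e^(rT) = (124.60 − 7.7911) · e^(0.0354·15/12)
= 116.8089 · e^0.044250 = 116.8089 × 1.045244 = C$122.09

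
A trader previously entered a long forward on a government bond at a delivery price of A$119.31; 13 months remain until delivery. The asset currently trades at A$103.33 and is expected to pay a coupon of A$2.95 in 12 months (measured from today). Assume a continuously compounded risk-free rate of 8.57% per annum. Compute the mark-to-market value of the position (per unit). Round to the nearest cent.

PV(remaining coupons) I = 2.95·e^(−0.0857·12/12) = 2.7077
Current forward F = (S − I)·e^(rT) = (103.33 − 2.7077)·e^(0.0857·13/12) = 100.6223 × 1.097288 = 110.4116
Value (long) = (F − K)·e^(−rT) = (110.4116 − 119.31) × 0.911338 = -8.1095
Value = -A$8.11

-A$8.11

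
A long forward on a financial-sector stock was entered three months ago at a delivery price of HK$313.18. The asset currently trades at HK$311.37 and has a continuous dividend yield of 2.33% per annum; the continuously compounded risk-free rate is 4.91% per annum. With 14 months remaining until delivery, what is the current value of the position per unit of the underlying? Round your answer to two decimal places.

HK$7.28

Current fair forward for the remaining 14 months: F = S·e^((r − q)·T), (r − q) = 0.0491 − 0.0233 = 0.0258
F = 311.37 · e^(0.0258 × 14/12) = 311.37 × 1.030558 = 320.8848
Value of long forward = (F − K)·e^(−rT) = (320.8848 − 313.18) · e^(−0.0491·14/12)
= 7.7048 × 0.944326 = 7.28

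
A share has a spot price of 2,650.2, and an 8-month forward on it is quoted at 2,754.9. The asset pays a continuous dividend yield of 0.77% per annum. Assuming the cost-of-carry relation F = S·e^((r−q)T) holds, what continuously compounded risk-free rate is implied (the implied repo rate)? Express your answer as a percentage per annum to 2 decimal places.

From F = S·e^((r−q)T): (r − q) = ln(F/S)/T
ln(2754.9/2650.2) = ln(1.039506) = 0.038746
(r − q) = 0.038746 / (8/12) = 0.058119
r = ln(F/S)/T + q = 0.058119 + 0.0077 = 0.065819
r = 6.58%

6.58%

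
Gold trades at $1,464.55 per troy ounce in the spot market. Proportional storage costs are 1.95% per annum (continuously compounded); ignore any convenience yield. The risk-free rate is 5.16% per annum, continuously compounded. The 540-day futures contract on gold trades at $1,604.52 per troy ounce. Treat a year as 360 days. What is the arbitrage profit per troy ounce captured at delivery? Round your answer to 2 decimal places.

Fair futures: F* = S·e^(carry·T), with carry = (r + u) = 0.0516 + 0.0195 = 0.0711
F* = 1464.55 · e^(0.0711 × 540/360) = 1464.55 · e^0.10665000 = 1464.55 × 1.11254480 = $1629.3775
Market $1604.52 < fair $1629.3775: forward underpriced → reverse cash-and-carry (short spot, go long the forward).
At maturity, profit = |F_mkt − F*| = |1604.52 − 1629.3775| = $24.86 per troy ounce

$24.86 per troy ounce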